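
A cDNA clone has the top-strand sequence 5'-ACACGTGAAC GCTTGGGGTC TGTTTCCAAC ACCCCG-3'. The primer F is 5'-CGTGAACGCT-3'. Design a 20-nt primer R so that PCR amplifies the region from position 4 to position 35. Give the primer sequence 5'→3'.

The product's 3' end on the top strand is position 35.
The reverse primer anneals to the top strand over positions 16–35, i.e. to GGGTCTGTTTCCAACACCCC.
Its sequence written 5'→3' is the reverse complement: GGGGTGTTGGAAACAGACCC.

5'-GGGGTGTTGGAAACAGACCC-3'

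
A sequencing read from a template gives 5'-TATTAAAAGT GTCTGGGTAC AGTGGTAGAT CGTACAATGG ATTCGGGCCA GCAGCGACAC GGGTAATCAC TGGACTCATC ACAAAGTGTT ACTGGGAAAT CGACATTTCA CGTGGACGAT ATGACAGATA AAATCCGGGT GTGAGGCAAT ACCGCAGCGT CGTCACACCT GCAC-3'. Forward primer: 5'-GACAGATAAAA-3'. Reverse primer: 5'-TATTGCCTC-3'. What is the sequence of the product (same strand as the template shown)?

The forward primer matches the template at positions 123–133.
Taking the reverse complement of TATTGCCTC gives GAGGCAATA, found at positions 143–151 on the template; the primer anneals here to the top strand with its 3' end pointing upstream.
The product is the template from position 123 through 151 (29 bp).

5'-GACAGATAAAATCCGGGTGTGAGGCAATA-3'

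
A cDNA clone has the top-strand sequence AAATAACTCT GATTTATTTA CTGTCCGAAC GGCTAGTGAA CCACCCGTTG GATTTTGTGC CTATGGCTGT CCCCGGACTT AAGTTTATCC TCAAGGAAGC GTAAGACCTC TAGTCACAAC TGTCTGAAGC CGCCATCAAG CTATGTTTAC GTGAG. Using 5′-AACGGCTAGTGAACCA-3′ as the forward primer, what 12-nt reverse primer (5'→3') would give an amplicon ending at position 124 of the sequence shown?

5'-GACAGTTGTGAC-3'

The forward primer binds at positions 28–43; the product's 3' end on the top strand is position 124.
The reverse primer anneals to the top strand over positions 113–124, i.e. to GTCACAACTGTC.
Its sequence written 5'→3' is the reverse complement: GACAGTTGTGAC.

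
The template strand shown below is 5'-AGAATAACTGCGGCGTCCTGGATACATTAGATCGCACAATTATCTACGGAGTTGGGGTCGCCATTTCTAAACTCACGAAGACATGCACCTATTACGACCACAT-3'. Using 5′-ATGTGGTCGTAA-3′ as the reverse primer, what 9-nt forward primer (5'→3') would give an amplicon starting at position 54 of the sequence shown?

5'-GGGGTCGCC-3'

The reverse primer's reverse complement TTACGACCACAT matches the template at positions 92–103; the product starts at position 54.
The forward primer is identical to the top strand over positions 54–62: GGGGTCGCC.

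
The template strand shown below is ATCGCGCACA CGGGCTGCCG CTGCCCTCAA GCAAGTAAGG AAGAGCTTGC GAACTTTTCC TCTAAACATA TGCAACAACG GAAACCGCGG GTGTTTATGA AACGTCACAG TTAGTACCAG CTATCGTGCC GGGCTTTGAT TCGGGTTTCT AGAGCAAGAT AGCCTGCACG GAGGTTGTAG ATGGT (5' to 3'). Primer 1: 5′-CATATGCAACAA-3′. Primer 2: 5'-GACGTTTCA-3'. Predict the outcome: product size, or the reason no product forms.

Primer 1 (CATATGCAACAA) matches the top strand at positions 67–78; it acts as a forward primer.
Primer 2's reverse complement is TGAAACGTC, matching the top strand at positions 98–106; it acts as a reverse primer.
The 3' ends face each other across positions 67–106, giving a 40 bp product.

Yes — a 40 bp product.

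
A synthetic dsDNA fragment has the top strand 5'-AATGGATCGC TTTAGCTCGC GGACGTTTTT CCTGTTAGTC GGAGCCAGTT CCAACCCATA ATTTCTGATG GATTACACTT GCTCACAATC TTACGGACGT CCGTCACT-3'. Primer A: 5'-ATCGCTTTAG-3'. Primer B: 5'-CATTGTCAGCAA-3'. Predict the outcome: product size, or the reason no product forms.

No product — primer B has no binding site in the template.

Primer B (CATTGTCAGCAA) does not match the top strand, and its reverse complement TTGCTGACAATG does not match either.
With no annealing site for primer B, no amplification occurs.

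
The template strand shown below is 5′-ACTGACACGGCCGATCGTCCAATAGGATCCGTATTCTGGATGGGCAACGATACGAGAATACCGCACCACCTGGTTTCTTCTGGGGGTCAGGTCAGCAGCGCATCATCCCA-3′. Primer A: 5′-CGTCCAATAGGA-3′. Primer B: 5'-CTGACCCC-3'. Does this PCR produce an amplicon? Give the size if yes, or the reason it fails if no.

Yes — a 75 bp product.

Primer A (CGTCCAATAGGA) matches the top strand at positions 16–27; it acts as a forward primer.
Primer B's reverse complement is GGGGTCAG, matching the top strand at positions 83–90; it acts as a reverse primer.
The 3' ends face each other across positions 16–90, giving a 75 bp product.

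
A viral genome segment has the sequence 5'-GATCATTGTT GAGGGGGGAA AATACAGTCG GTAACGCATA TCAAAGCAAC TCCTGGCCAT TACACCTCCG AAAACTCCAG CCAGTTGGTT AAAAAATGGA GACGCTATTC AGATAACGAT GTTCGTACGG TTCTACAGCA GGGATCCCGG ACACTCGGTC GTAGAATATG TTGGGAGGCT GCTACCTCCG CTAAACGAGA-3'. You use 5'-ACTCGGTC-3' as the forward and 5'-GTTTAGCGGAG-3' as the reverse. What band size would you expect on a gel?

Forward primer ACTCGGTC is found on the top strand at positions 153–160.
The reverse primer's reverse complement is CTCCGCTAAAC, which matches the template at positions 186–196.
Amplicon spans positions 153–196: 44 bp.

44 bp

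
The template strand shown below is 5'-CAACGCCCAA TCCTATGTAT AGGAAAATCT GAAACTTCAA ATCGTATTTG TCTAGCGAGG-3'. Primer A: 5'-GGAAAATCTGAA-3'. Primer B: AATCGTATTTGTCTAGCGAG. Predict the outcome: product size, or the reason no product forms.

Primer A (GGAAAATCTGAA) matches the top strand at positions 22–33 (3' end points downstream).
Primer B (AATCGTATTTGTCTAGCGAG) also matches the top strand directly, at positions 40–59 — its reverse complement CTCGCTAGACAAATACGATT is not present.
Both primers anneal to the bottom strand with 3' ends pointing the same way, so neither can prime synthesis back toward the other.

No product — both primers anneal to the same strand and extend in the same direction.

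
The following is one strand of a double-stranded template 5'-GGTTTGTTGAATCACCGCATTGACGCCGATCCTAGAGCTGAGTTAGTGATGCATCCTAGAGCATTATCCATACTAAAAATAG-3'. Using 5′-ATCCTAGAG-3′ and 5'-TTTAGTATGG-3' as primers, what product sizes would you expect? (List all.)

49 bp, 25 bp

The forward primer ATCCTAGAG matches the top strand at positions 29–37, 53–61.
The reverse primer's reverse complement is CCATACTAAA, matching at positions 68–77.
Each forward site pairs with the reverse site to give a product ending at position 77: sizes 49, 25 bp.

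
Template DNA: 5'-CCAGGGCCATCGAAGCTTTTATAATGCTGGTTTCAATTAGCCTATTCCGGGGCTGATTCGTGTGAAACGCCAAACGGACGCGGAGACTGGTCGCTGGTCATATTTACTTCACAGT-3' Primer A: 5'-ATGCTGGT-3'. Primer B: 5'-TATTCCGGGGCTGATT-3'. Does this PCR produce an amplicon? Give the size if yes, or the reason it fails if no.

Primer A (ATGCTGGT) matches the top strand at positions 24–31 (3' end points downstream).
Primer B (TATTCCGGGGCTGATT) also matches the top strand directly, at positions 43–58 — its reverse complement AATCAGCCCCGGAATA is not present.
Both primers anneal to the bottom strand with 3' ends pointing the same way, so neither can prime synthesis back toward the other.

No product — both primers anneal to the same strand and extend in the same direction.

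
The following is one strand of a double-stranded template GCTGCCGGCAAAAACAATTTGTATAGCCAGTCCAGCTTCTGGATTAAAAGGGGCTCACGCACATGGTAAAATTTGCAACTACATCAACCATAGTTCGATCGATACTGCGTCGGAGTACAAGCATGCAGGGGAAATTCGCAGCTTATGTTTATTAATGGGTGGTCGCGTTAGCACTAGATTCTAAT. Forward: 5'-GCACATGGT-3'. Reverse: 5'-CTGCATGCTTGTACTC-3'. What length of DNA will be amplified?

Scanning the template, GCACATGGT occurs at positions 59–67; this primer anneals to the bottom strand there with its 3' end pointing downstream.
Reverse complement of the reverse primer: GAGTACAAGCATGCAG. This occurs on the top strand at positions 113–128.
Amplicon spans positions 59–128: 70 bp.

70 bp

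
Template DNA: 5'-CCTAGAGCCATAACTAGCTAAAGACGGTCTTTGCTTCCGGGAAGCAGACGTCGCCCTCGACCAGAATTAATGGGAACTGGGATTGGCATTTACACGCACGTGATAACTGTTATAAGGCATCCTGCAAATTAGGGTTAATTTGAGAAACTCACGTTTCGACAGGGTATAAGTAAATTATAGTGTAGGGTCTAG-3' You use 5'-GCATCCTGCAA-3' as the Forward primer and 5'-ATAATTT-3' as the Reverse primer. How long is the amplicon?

62 bp

Forward primer GCATCCTGCAA is found on the top strand at positions 117–127.
Reverse complement of the reverse primer: AAATTAT. This occurs on the top strand at positions 172–178.
Product length = (reverse-primer end) − (forward-primer start) + 1 = 178 − 117 + 1 = 62 bp.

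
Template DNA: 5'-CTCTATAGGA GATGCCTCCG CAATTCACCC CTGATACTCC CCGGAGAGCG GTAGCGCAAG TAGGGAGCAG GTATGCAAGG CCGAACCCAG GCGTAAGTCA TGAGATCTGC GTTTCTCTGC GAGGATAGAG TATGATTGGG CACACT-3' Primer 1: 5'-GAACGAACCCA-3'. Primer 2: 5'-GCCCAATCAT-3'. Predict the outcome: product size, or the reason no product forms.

No product — primer 1 has no binding site in the template.

Primer 1 (GAACGAACCCA) does not match the top strand, and its reverse complement TGGGTTCGTTC does not match either.
With no annealing site for primer 1, no amplification occurs.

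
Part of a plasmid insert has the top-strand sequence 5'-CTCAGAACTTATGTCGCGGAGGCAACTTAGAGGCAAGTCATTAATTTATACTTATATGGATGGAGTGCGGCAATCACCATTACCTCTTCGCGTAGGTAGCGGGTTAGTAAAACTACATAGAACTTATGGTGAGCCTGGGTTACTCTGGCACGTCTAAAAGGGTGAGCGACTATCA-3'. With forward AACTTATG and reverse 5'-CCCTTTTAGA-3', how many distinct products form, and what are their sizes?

The forward primer AACTTATG matches the top strand at positions 6–13, 121–128.
The reverse primer's reverse complement is TCTAAAAGGG, matching at positions 153–162.
Each forward site pairs with the reverse site to give a product ending at position 162: sizes 157, 42 bp.

Two products: 157 bp, 42 bp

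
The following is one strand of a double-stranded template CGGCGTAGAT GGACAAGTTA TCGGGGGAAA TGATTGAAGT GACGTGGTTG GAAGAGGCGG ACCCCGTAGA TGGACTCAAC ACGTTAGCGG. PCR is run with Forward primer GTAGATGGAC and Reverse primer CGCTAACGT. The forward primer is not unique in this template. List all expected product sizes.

The forward primer GTAGATGGAC matches the top strand at positions 5–14, 66–75.
The reverse primer's reverse complement is ACGTTAGCG, matching at positions 81–89.
Each forward site pairs with the reverse site to give a product ending at position 89: sizes 85, 24 bp.

85 bp, 24 bp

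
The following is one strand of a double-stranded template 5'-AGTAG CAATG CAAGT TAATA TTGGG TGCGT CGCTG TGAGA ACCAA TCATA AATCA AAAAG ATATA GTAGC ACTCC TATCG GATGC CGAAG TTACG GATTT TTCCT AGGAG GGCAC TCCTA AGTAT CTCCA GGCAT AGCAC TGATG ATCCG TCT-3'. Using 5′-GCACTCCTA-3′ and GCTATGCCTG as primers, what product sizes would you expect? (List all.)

70 bp, 27 bp

The forward primer GCACTCCTA matches the top strand at positions 69–77, 112–120.
The reverse primer's reverse complement is CAGGCATAGC, matching at positions 129–138.
Each forward site pairs with the reverse site to give a product ending at position 138: sizes 70, 27 bp.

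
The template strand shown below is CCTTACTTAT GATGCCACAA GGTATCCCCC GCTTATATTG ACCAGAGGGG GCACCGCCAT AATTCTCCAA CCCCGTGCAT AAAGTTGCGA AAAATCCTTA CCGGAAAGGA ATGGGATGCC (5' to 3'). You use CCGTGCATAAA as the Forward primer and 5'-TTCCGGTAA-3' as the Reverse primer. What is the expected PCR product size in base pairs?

34 bp

Scanning the template, CCGTGCATAAA occurs at positions 73–83; this primer anneals to the bottom strand there with its 3' end pointing downstream.
Taking the reverse complement of TTCCGGTAA gives TTACCGGAA, found at positions 98–106 on the template; the primer anneals here to the top strand with its 3' end pointing upstream.
Amplicon spans positions 73–106: 34 bp.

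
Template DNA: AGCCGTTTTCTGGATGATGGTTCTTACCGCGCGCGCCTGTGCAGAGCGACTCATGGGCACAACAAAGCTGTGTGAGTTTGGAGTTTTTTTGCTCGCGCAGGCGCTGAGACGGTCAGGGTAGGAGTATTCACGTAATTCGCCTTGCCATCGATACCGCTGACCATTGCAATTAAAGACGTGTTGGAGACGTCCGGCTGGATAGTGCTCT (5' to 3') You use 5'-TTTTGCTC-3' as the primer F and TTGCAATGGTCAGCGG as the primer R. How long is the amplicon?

83 bp

The forward primer matches the template at positions 87–94.
Reverse complement of the reverse primer: CCGCTGACCATTGCAA. This occurs on the top strand at positions 154–169.
Amplicon spans positions 87–169: 83 bp.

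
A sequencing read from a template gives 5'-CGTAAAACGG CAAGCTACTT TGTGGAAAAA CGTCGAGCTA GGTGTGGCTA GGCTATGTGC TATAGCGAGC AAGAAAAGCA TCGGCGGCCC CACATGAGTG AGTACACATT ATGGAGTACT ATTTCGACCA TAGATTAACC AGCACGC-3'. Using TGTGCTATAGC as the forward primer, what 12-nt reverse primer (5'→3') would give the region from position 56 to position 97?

5'-TCATGTGGGGCC-3'

The product's 3' end on the top strand is position 97.
The reverse primer anneals to the top strand over positions 86–97, i.e. to GGCCCCACATGA.
Its sequence written 5'→3' is the reverse complement: TCATGTGGGGCC.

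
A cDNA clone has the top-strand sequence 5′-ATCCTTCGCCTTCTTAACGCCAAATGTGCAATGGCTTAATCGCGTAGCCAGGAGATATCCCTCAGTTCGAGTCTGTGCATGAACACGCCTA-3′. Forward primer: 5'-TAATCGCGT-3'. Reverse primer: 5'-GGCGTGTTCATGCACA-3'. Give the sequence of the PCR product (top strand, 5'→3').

Scanning the template, TAATCGCGT occurs at positions 37–45; this primer anneals to the bottom strand there with its 3' end pointing downstream.
Reverse complement of the reverse primer: TGTGCATGAACACGCC. This occurs on the top strand at positions 74–89.
The product is the template from position 37 through 89 (53 bp).

5'-TAATCGCGTAGCCAGGAGATATCCCTCAGTTCGAGTCTGTGCATGAACACGCC-3'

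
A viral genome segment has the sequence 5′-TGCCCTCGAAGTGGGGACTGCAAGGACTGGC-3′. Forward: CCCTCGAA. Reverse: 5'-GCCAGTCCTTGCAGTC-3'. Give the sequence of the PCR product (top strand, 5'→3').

5'-CCCTCGAAGTGGGGACTGCAAGGACTGGC-3'

The forward primer matches the template at positions 3–10.
Taking the reverse complement of GCCAGTCCTTGCAGTC gives GACTGCAAGGACTGGC, found at positions 16–31 on the template; the primer anneals here to the top strand with its 3' end pointing upstream.
The product is the template from position 3 through 31 (29 bp).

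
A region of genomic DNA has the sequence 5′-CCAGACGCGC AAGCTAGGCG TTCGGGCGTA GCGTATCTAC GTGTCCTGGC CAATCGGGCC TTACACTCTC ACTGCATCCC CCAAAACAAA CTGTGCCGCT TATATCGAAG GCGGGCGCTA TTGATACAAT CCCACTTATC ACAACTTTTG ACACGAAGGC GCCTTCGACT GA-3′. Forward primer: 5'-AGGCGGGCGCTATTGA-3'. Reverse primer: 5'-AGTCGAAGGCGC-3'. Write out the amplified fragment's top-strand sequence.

The forward primer matches the template at positions 109–124.
Reverse complement of the reverse primer: GCGCCTTCGACT. This occurs on the top strand at positions 159–170.
The product is the template from position 109 through 170 (62 bp).

5'-AGGCGGGCGCTATTGATACAATCCCACTTATCACAACTTTTGACACGAAGGCGCCTTCGACT-3'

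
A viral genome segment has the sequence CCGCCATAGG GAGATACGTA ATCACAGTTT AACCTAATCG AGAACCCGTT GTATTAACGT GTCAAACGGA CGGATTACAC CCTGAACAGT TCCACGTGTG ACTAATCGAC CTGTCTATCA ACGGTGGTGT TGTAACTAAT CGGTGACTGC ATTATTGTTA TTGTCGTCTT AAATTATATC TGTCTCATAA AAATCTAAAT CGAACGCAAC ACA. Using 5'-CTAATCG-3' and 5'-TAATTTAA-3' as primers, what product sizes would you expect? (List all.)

143 bp, 75 bp, 41 bp

The forward primer CTAATCG matches the top strand at positions 34–40, 102–108, 136–142.
The reverse primer's reverse complement is TTAAATTA, matching at positions 169–176.
Each forward site pairs with the reverse site to give a product ending at position 176: sizes 143, 75, 41 bp.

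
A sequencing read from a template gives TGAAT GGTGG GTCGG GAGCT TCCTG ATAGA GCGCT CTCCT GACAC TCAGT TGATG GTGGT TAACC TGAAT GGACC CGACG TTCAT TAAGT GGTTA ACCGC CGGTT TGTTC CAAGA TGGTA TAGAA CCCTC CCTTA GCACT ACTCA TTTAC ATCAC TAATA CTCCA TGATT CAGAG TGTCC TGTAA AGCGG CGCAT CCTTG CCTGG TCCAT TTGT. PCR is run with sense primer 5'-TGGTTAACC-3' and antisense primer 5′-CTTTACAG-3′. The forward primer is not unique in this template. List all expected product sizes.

131 bp, 98 bp

The forward primer TGGTTAACC matches the top strand at positions 57–65, 90–98.
The reverse primer's reverse complement is CTGTAAAG, matching at positions 180–187.
Each forward site pairs with the reverse site to give a product ending at position 187: sizes 131, 98 bp.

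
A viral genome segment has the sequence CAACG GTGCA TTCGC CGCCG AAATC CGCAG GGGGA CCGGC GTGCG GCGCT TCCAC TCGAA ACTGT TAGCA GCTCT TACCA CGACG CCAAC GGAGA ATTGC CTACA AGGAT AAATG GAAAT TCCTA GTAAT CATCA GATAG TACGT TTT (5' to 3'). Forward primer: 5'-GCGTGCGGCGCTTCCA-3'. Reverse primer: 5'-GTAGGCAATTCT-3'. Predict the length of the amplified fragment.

Scanning the template, GCGTGCGGCGCTTCCA occurs at positions 39–54; this primer anneals to the bottom strand there with its 3' end pointing downstream.
The reverse primer's reverse complement is AGAATTGCCTAC, which matches the template at positions 93–104.
Product length = (reverse-primer end) − (forward-primer start) + 1 = 104 − 39 + 1 = 66 bp.

66 bp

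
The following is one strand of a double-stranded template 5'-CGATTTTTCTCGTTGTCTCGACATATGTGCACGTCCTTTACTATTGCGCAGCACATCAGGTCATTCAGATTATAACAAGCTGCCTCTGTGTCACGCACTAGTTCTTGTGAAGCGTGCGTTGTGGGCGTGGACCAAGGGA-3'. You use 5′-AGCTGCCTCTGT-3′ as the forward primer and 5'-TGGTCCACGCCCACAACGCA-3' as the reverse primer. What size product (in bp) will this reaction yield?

57 bp

Scanning the template, AGCTGCCTCTGT occurs at positions 78–89; this primer anneals to the bottom strand there with its 3' end pointing downstream.
The reverse primer's reverse complement is TGCGTTGTGGGCGTGGACCA, which matches the template at positions 115–134.
The product runs from position 78 to position 134, so its length is 134 − 78 + 1 = 57 bp.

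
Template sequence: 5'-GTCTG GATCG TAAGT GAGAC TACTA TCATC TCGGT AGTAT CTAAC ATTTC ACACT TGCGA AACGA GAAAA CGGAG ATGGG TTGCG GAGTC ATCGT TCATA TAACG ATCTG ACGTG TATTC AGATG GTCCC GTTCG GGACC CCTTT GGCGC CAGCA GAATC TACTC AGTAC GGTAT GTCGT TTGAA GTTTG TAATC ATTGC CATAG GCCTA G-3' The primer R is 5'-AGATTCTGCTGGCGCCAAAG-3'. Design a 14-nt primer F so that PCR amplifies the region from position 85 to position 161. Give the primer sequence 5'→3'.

5'-GGAGTCATCGTTCA-3'

The reverse primer's reverse complement CTTTGGCGCCAGCAGAATCT matches the template at positions 142–161; the product starts at position 85.
The forward primer is identical to the top strand over positions 85–98: GGAGTCATCGTTCA.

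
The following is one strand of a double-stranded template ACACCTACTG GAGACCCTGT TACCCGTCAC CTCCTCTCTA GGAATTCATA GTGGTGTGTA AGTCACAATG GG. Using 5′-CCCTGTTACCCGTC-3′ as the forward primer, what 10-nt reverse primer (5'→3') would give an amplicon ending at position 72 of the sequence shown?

The forward primer binds at positions 15–28; the product's 3' end on the top strand is position 72.
The reverse primer anneals to the top strand over positions 63–72, i.e. to TCACAATGGG.
Its sequence written 5'→3' is the reverse complement: CCCATTGTGA.

5'-CCCATTGTGA-3'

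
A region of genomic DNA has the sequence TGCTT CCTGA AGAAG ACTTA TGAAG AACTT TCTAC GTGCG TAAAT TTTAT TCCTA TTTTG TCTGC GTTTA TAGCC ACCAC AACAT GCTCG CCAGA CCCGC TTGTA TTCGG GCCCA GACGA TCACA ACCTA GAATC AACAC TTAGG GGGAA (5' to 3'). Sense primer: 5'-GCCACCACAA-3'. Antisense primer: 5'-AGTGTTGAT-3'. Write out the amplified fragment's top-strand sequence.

Forward primer GCCACCACAA is found on the top strand at positions 73–82.
The reverse primer's reverse complement is ATCAACACT, which matches the template at positions 133–141.
The product is the template from position 73 through 141 (69 bp).

5'-GCCACCACAACATGCTCGCCAGACCCGCTTGTATTCGGGCCCAGACGATCACAACCTAGAATCAACACT-3'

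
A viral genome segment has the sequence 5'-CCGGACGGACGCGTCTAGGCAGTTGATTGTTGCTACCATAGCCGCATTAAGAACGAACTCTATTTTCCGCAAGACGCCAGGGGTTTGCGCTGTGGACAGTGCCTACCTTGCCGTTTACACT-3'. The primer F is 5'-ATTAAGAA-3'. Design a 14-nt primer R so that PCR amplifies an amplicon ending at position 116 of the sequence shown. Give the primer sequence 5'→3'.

5'-AAACGGCAAGGTAG-3'

The forward primer binds at positions 46–53; the product's 3' end on the top strand is position 116.
The reverse primer anneals to the top strand over positions 103–116, i.e. to CTACCTTGCCGTTT.
Its sequence written 5'→3' is the reverse complement: AAACGGCAAGGTAG.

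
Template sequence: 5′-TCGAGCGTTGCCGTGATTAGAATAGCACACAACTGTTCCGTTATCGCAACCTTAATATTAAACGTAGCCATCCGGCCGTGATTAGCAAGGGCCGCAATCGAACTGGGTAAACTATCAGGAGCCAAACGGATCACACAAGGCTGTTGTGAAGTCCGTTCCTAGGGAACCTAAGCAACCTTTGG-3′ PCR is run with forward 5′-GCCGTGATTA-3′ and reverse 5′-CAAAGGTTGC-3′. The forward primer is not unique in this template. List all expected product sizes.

172 bp, 107 bp

The forward primer GCCGTGATTA matches the top strand at positions 10–19, 75–84.
The reverse primer's reverse complement is GCAACCTTTG, matching at positions 172–181.
Each forward site pairs with the reverse site to give a product ending at position 181: sizes 172, 107 bp.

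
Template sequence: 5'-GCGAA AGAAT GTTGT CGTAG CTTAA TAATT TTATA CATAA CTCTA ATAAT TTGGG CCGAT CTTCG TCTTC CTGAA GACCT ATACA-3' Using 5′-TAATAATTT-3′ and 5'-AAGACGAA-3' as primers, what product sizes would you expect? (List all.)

47 bp, 26 bp

The forward primer TAATAATTT matches the top strand at positions 23–31, 44–52.
The reverse primer's reverse complement is TTCGTCTT, matching at positions 62–69.
Each forward site pairs with the reverse site to give a product ending at position 69: sizes 47, 26 bp.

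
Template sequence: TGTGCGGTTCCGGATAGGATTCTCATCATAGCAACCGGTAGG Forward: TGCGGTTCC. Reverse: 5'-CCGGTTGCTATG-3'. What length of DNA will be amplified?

36 bp

Scanning the template, TGCGGTTCC occurs at positions 3–11; this primer anneals to the bottom strand there with its 3' end pointing downstream.
The reverse primer's reverse complement is CATAGCAACCGG, which matches the template at positions 27–38.
Amplicon spans positions 3–38: 36 bp.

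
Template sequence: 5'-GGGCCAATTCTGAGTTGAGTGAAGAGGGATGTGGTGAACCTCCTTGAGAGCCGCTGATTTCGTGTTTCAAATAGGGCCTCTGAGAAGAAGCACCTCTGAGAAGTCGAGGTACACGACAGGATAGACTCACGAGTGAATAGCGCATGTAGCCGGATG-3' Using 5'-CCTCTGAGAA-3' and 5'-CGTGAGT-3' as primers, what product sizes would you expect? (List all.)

55 bp, 39 bp

The forward primer CCTCTGAGAA matches the top strand at positions 77–86, 93–102.
The reverse primer's reverse complement is ACTCACG, matching at positions 125–131.
Each forward site pairs with the reverse site to give a product ending at position 131: sizes 55, 39 bp.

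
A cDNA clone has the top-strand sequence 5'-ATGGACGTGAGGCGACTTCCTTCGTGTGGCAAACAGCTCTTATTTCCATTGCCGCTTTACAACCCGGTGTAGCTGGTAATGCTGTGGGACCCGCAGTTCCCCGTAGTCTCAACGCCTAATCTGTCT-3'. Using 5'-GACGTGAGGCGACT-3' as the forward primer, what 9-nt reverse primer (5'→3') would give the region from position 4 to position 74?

5'-AGCTACACC-3'

The product's 3' end on the top strand is position 74.
The reverse primer anneals to the top strand over positions 66–74, i.e. to GGTGTAGCT.
Its sequence written 5'→3' is the reverse complement: AGCTACACC.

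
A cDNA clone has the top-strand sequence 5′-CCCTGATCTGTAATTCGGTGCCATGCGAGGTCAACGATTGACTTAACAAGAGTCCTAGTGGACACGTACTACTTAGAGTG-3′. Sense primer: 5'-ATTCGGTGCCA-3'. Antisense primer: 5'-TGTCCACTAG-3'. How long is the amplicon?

52 bp

The forward primer matches the template at positions 13–23.
The reverse primer's reverse complement is CTAGTGGACA, which matches the template at positions 55–64.
The product runs from position 13 to position 64, so its length is 64 − 13 + 1 = 52 bp.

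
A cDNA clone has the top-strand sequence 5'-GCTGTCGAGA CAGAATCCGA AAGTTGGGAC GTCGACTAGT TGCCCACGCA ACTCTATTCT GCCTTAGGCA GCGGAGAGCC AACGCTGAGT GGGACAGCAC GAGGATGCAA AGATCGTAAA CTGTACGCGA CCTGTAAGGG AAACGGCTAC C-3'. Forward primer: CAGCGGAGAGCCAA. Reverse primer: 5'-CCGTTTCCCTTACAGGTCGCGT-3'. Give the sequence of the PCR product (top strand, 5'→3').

5'-CAGCGGAGAGCCAACGCTGAGTGGGACAGCACGAGGATGCAAAGATCGTAAACTGTACGCGACCTGTAAGGGAAACGG-3'

Scanning the template, CAGCGGAGAGCCAA occurs at positions 69–82; this primer anneals to the bottom strand there with its 3' end pointing downstream.
Taking the reverse complement of CCGTTTCCCTTACAGGTCGCGT gives ACGCGACCTGTAAGGGAAACGG, found at positions 125–146 on the template; the primer anneals here to the top strand with its 3' end pointing upstream.
The product is the template from position 69 through 146 (78 bp).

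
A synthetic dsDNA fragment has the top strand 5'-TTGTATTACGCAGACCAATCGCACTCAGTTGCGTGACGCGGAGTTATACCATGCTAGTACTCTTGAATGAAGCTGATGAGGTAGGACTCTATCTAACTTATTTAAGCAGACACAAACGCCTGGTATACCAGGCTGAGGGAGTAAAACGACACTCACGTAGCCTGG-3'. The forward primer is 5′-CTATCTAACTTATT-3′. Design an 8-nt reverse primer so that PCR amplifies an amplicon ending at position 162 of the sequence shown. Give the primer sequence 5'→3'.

5'-GGCTACGT-3'

The forward primer binds at positions 89–102; the product's 3' end on the top strand is position 162.
The reverse primer anneals to the top strand over positions 155–162, i.e. to ACGTAGCC.
Its sequence written 5'→3' is the reverse complement: GGCTACGT.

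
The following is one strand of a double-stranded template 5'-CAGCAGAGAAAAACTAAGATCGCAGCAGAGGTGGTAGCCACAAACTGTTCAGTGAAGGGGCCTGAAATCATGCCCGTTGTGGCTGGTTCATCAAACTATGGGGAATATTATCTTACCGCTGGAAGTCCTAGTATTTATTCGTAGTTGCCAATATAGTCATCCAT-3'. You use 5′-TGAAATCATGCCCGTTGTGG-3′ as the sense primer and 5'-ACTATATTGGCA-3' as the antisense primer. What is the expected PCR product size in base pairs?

Forward primer TGAAATCATGCCCGTTGTGG is found on the top strand at positions 63–82.
The reverse primer's reverse complement is TGCCAATATAGT, which matches the template at positions 146–157.
The product runs from position 63 to position 157, so its length is 157 − 63 + 1 = 95 bp.

95 bp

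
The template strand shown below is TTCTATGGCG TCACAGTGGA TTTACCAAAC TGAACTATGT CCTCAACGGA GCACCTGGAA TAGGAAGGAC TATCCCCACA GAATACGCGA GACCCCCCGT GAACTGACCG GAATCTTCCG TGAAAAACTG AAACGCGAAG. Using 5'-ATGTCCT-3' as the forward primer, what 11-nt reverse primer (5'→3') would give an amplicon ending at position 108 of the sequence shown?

5'-GTCAGTTCACG-3'

The forward primer binds at positions 37–43; the product's 3' end on the top strand is position 108.
The reverse primer anneals to the top strand over positions 98–108, i.e. to CGTGAACTGAC.
Its sequence written 5'→3' is the reverse complement: GTCAGTTCACG.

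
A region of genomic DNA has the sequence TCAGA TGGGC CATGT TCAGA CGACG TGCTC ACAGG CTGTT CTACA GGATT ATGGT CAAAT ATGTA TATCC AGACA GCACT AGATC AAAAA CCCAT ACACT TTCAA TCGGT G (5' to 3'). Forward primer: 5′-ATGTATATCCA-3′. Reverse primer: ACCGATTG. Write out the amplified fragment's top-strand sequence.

The forward primer matches the template at positions 61–71.
Taking the reverse complement of ACCGATTG gives CAATCGGT, found at positions 103–110 on the template; the primer anneals here to the top strand with its 3' end pointing upstream.
The product is the template from position 61 through 110 (50 bp).

5'-ATGTATATCCAGACAGCACTAGATCAAAAACCCATACACTTTCAATCGGT-3'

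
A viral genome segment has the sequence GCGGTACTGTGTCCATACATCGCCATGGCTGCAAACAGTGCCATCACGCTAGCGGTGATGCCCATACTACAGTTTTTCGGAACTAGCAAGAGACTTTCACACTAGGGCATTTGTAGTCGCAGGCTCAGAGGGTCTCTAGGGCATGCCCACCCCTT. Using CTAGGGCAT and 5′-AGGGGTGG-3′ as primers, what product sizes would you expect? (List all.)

53 bp, 19 bp

The forward primer CTAGGGCAT matches the top strand at positions 102–110, 136–144.
The reverse primer's reverse complement is CCACCCCT, matching at positions 147–154.
Each forward site pairs with the reverse site to give a product ending at position 154: sizes 53, 19 bp.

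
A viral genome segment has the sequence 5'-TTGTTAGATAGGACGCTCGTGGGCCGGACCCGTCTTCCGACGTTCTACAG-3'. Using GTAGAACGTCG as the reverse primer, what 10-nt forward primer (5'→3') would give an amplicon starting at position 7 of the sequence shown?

The reverse primer's reverse complement CGACGTTCTAC matches the template at positions 38–48; the product starts at position 7.
The forward primer is identical to the top strand over positions 7–16: GATAGGACGC.

5'-GATAGGACGC-3'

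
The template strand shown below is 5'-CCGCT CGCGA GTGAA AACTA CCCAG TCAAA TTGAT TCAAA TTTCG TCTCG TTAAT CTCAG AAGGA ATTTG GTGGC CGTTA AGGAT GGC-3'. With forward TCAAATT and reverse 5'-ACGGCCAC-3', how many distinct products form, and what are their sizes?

Two products: 53 bp, 43 bp

The forward primer TCAAATT matches the top strand at positions 26–32, 36–42.
The reverse primer's reverse complement is GTGGCCGT, matching at positions 71–78.
Each forward site pairs with the reverse site to give a product ending at position 78: sizes 53, 43 bp.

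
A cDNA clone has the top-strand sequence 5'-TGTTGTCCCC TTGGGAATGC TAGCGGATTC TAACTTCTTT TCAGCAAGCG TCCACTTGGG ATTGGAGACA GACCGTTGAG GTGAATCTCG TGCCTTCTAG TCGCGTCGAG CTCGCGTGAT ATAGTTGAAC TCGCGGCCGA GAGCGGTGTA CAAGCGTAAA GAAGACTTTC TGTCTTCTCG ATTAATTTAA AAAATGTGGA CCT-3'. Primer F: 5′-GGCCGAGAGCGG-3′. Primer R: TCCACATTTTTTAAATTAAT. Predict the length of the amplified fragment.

The forward primer matches the template at positions 135–146.
Taking the reverse complement of TCCACATTTTTTAAATTAAT gives ATTAATTTAAAAAATGTGGA, found at positions 181–200 on the template; the primer anneals here to the top strand with its 3' end pointing upstream.
Product length = (reverse-primer end) − (forward-primer start) + 1 = 200 − 135 + 1 = 66 bp.

66 bp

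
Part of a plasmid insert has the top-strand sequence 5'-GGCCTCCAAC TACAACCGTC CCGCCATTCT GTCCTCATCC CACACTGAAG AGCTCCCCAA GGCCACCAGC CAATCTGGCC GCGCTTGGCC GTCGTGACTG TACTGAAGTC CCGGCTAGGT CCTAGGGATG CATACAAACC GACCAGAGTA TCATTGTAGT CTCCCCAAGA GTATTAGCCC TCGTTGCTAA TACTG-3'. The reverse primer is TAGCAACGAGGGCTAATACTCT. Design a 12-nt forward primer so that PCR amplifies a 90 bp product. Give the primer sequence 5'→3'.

The reverse primer's reverse complement AGAGTATTAGCCCTCGTTGCTA matches the template at positions 168–189, so the product ends at position 189.
A 90 bp product then starts at position 189 − 90 + 1 = 100.
The forward primer is identical to the top strand there: GTACTGAAGTCC.

5'-GTACTGAAGTCC-3'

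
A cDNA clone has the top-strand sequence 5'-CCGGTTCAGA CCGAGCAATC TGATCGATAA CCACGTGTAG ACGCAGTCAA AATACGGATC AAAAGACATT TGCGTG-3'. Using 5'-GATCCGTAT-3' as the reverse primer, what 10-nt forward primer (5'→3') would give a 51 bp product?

5'-ACCGAGCAAT-3'

The reverse primer's reverse complement ATACGGATC matches the template at positions 52–60, so the product ends at position 60.
A 51 bp product then starts at position 60 − 51 + 1 = 10.
The forward primer is identical to the top strand there: ACCGAGCAAT.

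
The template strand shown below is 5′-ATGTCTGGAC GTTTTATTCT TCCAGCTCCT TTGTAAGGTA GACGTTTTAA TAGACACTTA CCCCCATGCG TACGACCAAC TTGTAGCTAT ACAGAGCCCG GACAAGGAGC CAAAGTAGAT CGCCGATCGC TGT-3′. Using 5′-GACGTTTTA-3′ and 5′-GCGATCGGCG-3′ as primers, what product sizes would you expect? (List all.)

123 bp, 90 bp

The forward primer GACGTTTTA matches the top strand at positions 8–16, 41–49.
The reverse primer's reverse complement is CGCCGATCGC, matching at positions 121–130.
Each forward site pairs with the reverse site to give a product ending at position 130: sizes 123, 90 bp.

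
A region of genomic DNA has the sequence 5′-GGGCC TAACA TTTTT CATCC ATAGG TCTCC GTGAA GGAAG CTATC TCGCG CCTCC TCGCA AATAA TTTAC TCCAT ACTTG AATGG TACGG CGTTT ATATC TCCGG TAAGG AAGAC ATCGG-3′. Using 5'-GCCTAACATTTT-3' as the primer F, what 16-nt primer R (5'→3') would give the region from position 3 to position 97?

5'-ATAAACGCCGTACCAT-3'

The product's 3' end on the top strand is position 97.
The reverse primer anneals to the top strand over positions 82–97, i.e. to ATGGTACGGCGTTTAT.
Its sequence written 5'→3' is the reverse complement: ATAAACGCCGTACCAT.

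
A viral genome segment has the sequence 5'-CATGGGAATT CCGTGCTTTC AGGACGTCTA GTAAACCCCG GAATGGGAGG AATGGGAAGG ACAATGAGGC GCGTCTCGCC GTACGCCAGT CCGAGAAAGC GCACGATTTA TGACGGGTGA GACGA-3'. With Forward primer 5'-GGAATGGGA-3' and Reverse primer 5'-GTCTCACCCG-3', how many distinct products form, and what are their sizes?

The forward primer GGAATGGGA matches the top strand at positions 40–48, 49–57.
The reverse primer's reverse complement is CGGGTGAGAC, matching at positions 114–123.
Each forward site pairs with the reverse site to give a product ending at position 123: sizes 84, 75 bp.

Two products: 84 bp, 75 bp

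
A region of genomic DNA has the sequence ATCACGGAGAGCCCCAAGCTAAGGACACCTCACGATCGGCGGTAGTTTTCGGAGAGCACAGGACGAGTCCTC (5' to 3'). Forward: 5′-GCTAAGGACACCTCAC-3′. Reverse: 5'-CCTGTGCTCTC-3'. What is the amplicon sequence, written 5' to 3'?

Scanning the template, GCTAAGGACACCTCAC occurs at positions 18–33; this primer anneals to the bottom strand there with its 3' end pointing downstream.
Reverse complement of the reverse primer: GAGAGCACAGG. This occurs on the top strand at positions 52–62.
The product is the template from position 18 through 62 (45 bp).

5'-GCTAAGGACACCTCACGATCGGCGGTAGTTTTCGGAGAGCACAGG-3'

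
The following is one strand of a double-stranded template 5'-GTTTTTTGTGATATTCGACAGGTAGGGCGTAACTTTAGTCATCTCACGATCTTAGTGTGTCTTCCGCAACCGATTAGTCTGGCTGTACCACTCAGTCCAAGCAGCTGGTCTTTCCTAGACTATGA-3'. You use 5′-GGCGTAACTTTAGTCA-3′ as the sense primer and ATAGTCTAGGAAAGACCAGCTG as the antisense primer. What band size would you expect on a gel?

Forward primer GGCGTAACTTTAGTCA is found on the top strand at positions 26–41.
Taking the reverse complement of ATAGTCTAGGAAAGACCAGCTG gives CAGCTGGTCTTTCCTAGACTAT, found at positions 102–123 on the template; the primer anneals here to the top strand with its 3' end pointing upstream.
Product length = (reverse-primer end) − (forward-primer start) + 1 = 123 − 26 + 1 = 98 bp.

98 bp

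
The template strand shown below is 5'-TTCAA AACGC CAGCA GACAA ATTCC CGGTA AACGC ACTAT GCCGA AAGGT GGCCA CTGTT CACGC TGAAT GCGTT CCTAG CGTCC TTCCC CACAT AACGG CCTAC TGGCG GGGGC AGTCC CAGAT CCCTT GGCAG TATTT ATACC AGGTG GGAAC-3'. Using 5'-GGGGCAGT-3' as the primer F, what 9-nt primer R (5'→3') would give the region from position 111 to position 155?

The product's 3' end on the top strand is position 155.
The reverse primer anneals to the top strand over positions 147–155, i.e. to GGTGGGAAC.
Its sequence written 5'→3' is the reverse complement: GTTCCCACC.

5'-GTTCCCACC-3'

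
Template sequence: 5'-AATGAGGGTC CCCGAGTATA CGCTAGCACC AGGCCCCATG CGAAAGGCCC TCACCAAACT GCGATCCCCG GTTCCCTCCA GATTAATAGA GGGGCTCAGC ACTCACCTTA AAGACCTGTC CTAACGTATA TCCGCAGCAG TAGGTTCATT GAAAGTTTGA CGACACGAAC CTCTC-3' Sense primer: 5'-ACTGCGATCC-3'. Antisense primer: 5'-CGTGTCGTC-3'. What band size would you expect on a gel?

Forward primer ACTGCGATCC is found on the top strand at positions 58–67.
Reverse complement of the reverse primer: GACGACACG. This occurs on the top strand at positions 159–167.
The product runs from position 58 to position 167, so its length is 167 − 58 + 1 = 110 bp.

110 bp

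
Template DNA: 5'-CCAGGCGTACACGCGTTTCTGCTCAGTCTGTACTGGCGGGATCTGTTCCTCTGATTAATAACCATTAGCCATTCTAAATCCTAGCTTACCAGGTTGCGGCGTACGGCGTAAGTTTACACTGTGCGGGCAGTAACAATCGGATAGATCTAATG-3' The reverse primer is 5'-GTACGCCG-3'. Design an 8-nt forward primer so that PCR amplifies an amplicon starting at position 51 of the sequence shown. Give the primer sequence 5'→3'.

5'-CTGATTAA-3'

The reverse primer's reverse complement CGGCGTAC matches the template at positions 97–104; the product starts at position 51.
The forward primer is identical to the top strand over positions 51–58: CTGATTAA.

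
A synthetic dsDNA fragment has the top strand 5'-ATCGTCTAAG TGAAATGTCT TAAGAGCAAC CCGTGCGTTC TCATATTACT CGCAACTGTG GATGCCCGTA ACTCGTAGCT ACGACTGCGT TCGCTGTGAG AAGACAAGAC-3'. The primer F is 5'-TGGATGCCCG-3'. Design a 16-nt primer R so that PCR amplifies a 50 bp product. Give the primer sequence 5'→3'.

The forward primer binds at positions 59–68, so a 50 bp product ends at position 59 + 50 − 1 = 108.
The reverse primer anneals to the top strand over positions 93–108, i.e. to GCTGTGAGAAGACAAG.
Its sequence written 5'→3' is the reverse complement: CTTGTCTTCTCACAGC.

5'-CTTGTCTTCTCACAGC-3'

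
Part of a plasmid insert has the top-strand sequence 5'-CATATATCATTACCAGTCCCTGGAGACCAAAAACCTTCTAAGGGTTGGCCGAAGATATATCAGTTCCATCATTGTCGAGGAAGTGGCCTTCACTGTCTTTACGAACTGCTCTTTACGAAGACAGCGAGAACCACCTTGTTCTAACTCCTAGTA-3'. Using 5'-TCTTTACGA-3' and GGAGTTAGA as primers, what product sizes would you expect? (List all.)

The forward primer TCTTTACGA matches the top strand at positions 96–104, 110–118.
The reverse primer's reverse complement is TCTAACTCC, matching at positions 140–148.
Each forward site pairs with the reverse site to give a product ending at position 148: sizes 53, 39 bp.

53 bp, 39 bp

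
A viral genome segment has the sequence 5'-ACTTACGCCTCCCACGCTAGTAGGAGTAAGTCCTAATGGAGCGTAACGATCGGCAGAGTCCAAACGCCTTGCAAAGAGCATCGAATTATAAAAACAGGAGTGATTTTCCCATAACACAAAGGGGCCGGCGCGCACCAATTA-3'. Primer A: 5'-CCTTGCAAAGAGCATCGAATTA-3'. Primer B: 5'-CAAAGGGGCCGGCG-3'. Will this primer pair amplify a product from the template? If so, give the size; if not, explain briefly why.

Primer A (CCTTGCAAAGAGCATCGAATTA) matches the top strand at positions 67–88 (3' end points downstream).
Primer B (CAAAGGGGCCGGCG) also matches the top strand directly, at positions 117–130 — its reverse complement CGCCGGCCCCTTTG is not present.
Both primers anneal to the bottom strand with 3' ends pointing the same way, so neither can prime synthesis back toward the other.

No product — both primers anneal to the same strand and extend in the same direction.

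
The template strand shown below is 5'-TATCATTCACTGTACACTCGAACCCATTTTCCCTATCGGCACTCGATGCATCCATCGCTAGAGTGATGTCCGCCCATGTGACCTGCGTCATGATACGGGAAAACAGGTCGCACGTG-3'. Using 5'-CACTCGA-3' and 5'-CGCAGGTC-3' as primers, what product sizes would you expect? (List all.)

The forward primer CACTCGA matches the top strand at positions 15–21, 40–46.
The reverse primer's reverse complement is GACCTGCG, matching at positions 80–87.
Each forward site pairs with the reverse site to give a product ending at position 87: sizes 73, 48 bp.

73 bp, 48 bp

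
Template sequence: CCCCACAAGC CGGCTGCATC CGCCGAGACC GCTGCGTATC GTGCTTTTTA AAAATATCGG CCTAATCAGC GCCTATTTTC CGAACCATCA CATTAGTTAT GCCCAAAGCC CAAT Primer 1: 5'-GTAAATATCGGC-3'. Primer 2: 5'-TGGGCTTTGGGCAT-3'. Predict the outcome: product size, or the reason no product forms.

Primer 1 (GTAAATATCGGC) does not match the top strand, and its reverse complement GCCGATATTTAC does not match either.
With no annealing site for primer 1, no amplification occurs.

No product — primer 1 has no binding site in the template.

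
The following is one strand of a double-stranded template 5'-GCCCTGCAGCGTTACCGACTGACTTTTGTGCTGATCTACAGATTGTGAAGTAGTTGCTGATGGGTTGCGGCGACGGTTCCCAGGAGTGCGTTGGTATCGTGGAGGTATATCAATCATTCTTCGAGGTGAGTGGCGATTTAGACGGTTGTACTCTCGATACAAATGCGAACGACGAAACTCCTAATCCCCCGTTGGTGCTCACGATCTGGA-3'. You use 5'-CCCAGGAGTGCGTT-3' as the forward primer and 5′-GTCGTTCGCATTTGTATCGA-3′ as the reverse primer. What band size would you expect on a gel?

95 bp

Forward primer CCCAGGAGTGCGTT is found on the top strand at positions 79–92.
Taking the reverse complement of GTCGTTCGCATTTGTATCGA gives TCGATACAAATGCGAACGAC, found at positions 154–173 on the template; the primer anneals here to the top strand with its 3' end pointing upstream.
Product length = (reverse-primer end) − (forward-primer start) + 1 = 173 − 79 + 1 = 95 bp.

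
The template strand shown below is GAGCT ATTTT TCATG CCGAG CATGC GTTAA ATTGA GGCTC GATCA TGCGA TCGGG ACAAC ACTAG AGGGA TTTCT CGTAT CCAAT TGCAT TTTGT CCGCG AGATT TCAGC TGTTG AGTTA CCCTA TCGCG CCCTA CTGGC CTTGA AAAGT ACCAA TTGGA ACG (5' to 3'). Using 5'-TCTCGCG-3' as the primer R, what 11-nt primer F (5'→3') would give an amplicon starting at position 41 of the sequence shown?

5'-GATCATGCGAT-3'

The reverse primer's reverse complement CGCGAGA matches the template at positions 97–103; the product starts at position 41.
The forward primer is identical to the top strand over positions 41–51: GATCATGCGAT.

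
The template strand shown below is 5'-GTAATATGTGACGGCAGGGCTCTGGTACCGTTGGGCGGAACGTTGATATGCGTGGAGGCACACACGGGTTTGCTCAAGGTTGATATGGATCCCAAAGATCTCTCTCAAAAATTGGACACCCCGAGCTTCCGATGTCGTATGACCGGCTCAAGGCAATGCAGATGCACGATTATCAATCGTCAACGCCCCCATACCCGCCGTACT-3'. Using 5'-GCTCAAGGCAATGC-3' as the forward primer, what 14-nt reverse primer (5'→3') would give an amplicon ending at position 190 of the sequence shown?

The forward primer binds at positions 146–159; the product's 3' end on the top strand is position 190.
The reverse primer anneals to the top strand over positions 177–190, i.e. to TCGTCAACGCCCCC.
Its sequence written 5'→3' is the reverse complement: GGGGGCGTTGACGA.

5'-GGGGGCGTTGACGA-3'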